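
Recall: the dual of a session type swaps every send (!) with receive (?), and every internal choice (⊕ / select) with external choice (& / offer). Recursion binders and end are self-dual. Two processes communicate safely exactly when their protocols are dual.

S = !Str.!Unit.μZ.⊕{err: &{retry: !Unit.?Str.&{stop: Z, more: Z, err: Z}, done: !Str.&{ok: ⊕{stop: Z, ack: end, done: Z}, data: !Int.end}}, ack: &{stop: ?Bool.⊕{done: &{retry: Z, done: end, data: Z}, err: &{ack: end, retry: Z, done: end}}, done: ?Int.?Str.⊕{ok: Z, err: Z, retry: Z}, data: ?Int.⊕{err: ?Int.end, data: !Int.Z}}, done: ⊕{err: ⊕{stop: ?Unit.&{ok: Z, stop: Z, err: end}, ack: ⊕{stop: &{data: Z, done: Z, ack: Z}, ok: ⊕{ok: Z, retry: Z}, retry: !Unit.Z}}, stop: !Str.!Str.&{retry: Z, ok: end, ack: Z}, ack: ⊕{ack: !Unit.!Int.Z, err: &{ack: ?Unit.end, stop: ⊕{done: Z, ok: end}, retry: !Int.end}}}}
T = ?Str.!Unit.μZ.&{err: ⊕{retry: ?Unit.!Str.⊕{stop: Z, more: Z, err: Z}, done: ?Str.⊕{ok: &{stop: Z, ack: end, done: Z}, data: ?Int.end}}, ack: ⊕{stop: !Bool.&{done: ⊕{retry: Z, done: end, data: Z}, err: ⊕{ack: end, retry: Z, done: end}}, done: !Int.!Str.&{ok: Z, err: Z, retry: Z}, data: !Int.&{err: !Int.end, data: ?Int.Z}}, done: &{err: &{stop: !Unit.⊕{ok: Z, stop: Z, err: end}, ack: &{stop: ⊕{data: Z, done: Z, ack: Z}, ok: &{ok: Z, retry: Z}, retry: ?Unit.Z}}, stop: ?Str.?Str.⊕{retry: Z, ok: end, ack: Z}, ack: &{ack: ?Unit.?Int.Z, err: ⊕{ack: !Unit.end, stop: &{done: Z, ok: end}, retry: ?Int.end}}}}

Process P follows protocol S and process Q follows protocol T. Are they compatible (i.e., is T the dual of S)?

NO

!Str ‖ ?Str  ok
  !Unit ‖ !Unit  ✗ same direction on both sides — not dual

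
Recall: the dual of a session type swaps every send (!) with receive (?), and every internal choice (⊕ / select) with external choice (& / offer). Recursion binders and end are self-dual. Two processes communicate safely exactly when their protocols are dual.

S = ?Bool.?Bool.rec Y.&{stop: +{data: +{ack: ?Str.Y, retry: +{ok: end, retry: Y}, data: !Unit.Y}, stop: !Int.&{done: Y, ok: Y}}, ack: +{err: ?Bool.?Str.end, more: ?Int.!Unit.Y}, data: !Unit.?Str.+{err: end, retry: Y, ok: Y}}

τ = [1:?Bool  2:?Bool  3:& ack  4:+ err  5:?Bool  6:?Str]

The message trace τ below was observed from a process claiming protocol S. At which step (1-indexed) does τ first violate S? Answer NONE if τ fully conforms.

@1 ?Bool  match  cont: ?Bool.rec Y.…
@2 ?Bool  match  cont: rec Y.…
@3 & ack  match  cont: +{err: ?Bool.?Str.end, more: ?Int.!Unit.rec Y.…}
@4 + err  match  cont: ?Bool.?Str.end
@5 ?Bool  match  cont: ?Str.end
@6 ?Str  match  cont: end
τ conforms to S (length 6)

NONE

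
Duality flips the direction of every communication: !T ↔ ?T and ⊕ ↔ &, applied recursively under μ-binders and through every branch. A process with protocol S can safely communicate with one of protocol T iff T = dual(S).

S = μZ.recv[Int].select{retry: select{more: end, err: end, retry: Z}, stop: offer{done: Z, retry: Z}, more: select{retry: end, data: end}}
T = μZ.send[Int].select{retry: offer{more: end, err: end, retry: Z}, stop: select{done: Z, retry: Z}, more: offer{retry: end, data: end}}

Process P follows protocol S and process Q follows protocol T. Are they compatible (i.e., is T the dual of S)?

NO

μZ ‖ μZ  match (binder kept)
  recv[Int] ‖ send[Int]  match
    select{retry,stop,more} ‖ select{retry,stop,more}  ✗ choice polarity not flipped — not dual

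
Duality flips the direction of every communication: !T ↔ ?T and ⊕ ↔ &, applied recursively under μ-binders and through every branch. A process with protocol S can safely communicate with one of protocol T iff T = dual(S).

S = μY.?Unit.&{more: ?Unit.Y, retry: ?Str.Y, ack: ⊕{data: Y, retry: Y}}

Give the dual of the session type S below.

μY.!Unit.⊕{more: !Unit.Y, retry: !Str.Y, ack: &{data: Y, retry: Y}}

μY → μY  (rec unchanged)
  ?Unit → !Unit
    &{more,retry,ack} → ⊕{more,retry,ack}  (external→internal)
      • more:
        ?Unit → !Unit
          Y ↦ Y
      • retry:
        ?Str → !Str
          Y ↦ Y
      • ack:
        ⊕{data,retry} → &{data,retry}  (internal→external)
          • data:
            Y ↦ Y
          • retry:
            Y ↦ Y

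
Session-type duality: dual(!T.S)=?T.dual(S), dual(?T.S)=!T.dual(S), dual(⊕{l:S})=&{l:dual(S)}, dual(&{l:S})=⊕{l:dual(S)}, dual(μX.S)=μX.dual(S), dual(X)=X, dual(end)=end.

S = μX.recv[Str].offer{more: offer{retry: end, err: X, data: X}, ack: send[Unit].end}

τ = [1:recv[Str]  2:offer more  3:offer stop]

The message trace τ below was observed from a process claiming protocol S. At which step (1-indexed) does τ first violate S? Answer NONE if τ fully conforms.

3

step 1: recv[Str]  match  now at offer{more: offer{retry: end, err: μX.…, data: μX.…}, ack: send[Unit].end}
step 2: offer more  match  now at offer{retry: end, err: μX.…, data: μX.…}
step 3: got offer stop, protocol expects offer retry or offer err or offer data  ✗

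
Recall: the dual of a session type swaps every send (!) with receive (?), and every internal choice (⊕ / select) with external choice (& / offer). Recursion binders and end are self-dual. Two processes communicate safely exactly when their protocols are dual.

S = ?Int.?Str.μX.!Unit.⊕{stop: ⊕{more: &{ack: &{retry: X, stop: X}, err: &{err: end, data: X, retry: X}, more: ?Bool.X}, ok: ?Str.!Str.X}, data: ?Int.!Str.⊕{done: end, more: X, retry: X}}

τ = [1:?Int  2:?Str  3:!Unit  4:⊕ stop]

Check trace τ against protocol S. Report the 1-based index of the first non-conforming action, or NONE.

NONE

step 1: ?Int  match  state: ?Str.μX.…
step 2: ?Str  match  state: μX.…
step 3: !Unit  match  state: ⊕{stop: ⊕{more: &{ack: &{retry: μX.…, stop: μX.…}, err: &{err: end, data: μX.…, retry: μX.…}, more: ?Bool.μX.…}, ok: ?Str.!Str.μX.…}, data: ?Int.!Str.⊕{done: end, more: μX.…, retry: μX.…}}
step 4: ⊕ stop  match  state: ⊕{more: &{ack: &{retry: μX.…, stop: μX.…}, err: &{err: end, data: μX.…, retry: μX.…}, more: ?Bool.μX.…}, ok: ?Str.!Str.μX.…}
trace exhausted — no violation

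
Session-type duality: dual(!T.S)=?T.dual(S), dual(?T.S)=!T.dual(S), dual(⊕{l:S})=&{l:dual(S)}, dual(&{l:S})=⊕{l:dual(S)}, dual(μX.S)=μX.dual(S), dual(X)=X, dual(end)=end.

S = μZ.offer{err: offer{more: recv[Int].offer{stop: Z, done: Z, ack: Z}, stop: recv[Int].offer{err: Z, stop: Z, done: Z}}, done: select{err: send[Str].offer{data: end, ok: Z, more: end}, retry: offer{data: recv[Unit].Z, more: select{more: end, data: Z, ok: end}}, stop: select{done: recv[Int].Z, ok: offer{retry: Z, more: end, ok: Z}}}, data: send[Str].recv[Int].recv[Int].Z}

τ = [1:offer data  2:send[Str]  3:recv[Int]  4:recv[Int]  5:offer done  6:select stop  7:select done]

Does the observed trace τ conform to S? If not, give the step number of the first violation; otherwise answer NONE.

NONE

@1 offer data  ✓  state: send[Str].recv[Int].recv[Int].μZ.…
@2 send[Str]  ✓  state: recv[Int].recv[Int].μZ.…
@3 recv[Int]  ✓  state: recv[Int].μZ.…
@4 recv[Int]  ✓  state: μZ.…
@5 offer done  ✓  state: select{err: send[Str].offer{data: end, ok: μZ.…, more: end}, retry: offer{data: recv[Unit].μZ.…, more: select{more: end, data: μZ.…, ok: end}}, stop: select{done: recv[Int].μZ.…, ok: offer{retry: μZ.…, more: end, ok: μZ.…}}}
@6 select stop  ✓  state: select{done: recv[Int].μZ.…, ok: offer{retry: μZ.…, more: end, ok: μZ.…}}
@7 select done  ✓  state: recv[Int].μZ.…
τ conforms to S (length 7)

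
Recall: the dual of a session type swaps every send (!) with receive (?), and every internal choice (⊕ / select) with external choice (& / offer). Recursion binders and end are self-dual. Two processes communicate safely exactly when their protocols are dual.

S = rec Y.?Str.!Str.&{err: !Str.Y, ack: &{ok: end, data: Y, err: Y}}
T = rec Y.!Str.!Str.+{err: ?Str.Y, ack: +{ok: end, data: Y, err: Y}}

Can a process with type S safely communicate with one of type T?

rec Y ‖ rec Y  ok (binder kept)
  ?Str ‖ !Str  ok
    !Str ‖ !Str  ✗ same direction on both sides — not dual

NO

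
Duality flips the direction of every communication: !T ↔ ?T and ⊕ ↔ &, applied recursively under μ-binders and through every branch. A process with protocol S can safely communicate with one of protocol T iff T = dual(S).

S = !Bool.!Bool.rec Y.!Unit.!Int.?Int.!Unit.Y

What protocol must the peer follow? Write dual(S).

?Bool.?Bool.rec Y.?Unit.?Int.!Int.?Unit.Y

!Bool ↦ ?Bool
  !Bool ↦ ?Bool
    rec Y ↦ rec Y  (binder kept)
      !Unit ↦ ?Unit
        !Int ↦ ?Int
          ?Int ↦ !Int
            !Unit ↦ ?Unit
              Y self-dual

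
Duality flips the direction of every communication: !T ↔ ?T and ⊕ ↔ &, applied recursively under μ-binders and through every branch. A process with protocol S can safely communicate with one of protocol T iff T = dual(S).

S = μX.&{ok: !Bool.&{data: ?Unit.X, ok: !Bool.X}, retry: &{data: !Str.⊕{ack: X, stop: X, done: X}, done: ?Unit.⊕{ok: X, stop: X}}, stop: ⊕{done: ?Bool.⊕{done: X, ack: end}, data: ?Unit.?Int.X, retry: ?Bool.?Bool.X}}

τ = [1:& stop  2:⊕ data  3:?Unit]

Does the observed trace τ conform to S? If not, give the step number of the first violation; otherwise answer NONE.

step 1: & stop  match  residual = ⊕{done: ?Bool.⊕{done: μX.…, ack: end}, data: ?Unit.?Int.μX.…, retry: ?Bool.?Bool.μX.…}
step 2: ⊕ data  match  residual = ?Unit.?Int.μX.…
step 3: ?Unit  match  residual = ?Int.μX.…
τ conforms to S (length 3)

NONE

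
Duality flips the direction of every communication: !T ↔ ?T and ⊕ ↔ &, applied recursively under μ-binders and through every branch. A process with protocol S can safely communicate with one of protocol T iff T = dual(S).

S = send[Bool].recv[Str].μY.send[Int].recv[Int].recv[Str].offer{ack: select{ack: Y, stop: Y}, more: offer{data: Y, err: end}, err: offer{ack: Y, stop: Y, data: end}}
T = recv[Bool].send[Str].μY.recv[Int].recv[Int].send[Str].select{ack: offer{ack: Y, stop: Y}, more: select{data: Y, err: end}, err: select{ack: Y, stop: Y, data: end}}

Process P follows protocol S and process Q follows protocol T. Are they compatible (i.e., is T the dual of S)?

NO

send[Bool] vs recv[Bool]  match
  recv[Str] vs send[Str]  match
    μY vs μY  match (binder kept)
      send[Int] vs recv[Int]  match
        recv[Int] vs recv[Int]  ✗ same direction on both sides — not dual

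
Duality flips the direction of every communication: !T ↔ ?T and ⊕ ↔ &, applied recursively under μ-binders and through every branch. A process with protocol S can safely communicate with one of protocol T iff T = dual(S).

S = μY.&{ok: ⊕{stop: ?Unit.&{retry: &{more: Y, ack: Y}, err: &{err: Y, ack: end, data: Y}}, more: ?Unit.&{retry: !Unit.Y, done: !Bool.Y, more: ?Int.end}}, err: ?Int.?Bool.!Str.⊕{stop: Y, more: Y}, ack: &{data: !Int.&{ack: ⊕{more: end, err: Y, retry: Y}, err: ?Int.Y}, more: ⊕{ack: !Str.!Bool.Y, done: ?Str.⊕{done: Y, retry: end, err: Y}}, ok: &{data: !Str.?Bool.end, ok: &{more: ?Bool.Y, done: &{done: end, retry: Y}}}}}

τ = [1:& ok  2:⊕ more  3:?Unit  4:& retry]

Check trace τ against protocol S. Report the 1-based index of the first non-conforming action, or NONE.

step 1: & ok  match  residual = ⊕{stop: ?Unit.&{retry: &{more: μY.…, ack: μY.…}, err: &{err: μY.…, ack: end, data: μY.…}}, more: ?Unit.&{retry: !Unit.μY.…, done: !Bool.μY.…, more: ?Int.end}}
step 2: ⊕ more  match  residual = ?Unit.&{retry: !Unit.μY.…, done: !Bool.μY.…, more: ?Int.end}
step 3: ?Unit  match  residual = &{retry: !Unit.μY.…, done: !Bool.μY.…, more: ?Int.end}
step 4: & retry  match  residual = !Unit.μY.…
all 4 steps conform

NONE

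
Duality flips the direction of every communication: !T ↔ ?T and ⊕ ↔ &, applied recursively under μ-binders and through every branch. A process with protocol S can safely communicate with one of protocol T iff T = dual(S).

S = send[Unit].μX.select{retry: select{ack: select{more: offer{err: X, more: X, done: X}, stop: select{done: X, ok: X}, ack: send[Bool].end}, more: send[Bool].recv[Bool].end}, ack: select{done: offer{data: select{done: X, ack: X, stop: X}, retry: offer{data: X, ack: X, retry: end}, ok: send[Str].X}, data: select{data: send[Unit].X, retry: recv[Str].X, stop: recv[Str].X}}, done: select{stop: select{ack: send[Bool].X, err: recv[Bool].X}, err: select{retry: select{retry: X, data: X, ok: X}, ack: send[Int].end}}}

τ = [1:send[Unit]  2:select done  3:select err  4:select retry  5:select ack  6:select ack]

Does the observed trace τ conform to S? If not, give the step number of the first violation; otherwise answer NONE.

5

[1] send[Unit]  match  state: μX.…
[2] select done  match  state: select{stop: select{ack: send[Bool].μX.…, err: recv[Bool].μX.…}, err: select{retry: select{retry: μX.…, data: μX.…, ok: μX.…}, ack: send[Int].end}}
[3] select err  match  state: select{retry: select{retry: μX.…, data: μX.…, ok: μX.…}, ack: send[Int].end}
[4] select retry  match  state: select{retry: μX.…, data: μX.…, ok: μX.…}
[5] got select ack, protocol expects select retry or select data or select ok  ✗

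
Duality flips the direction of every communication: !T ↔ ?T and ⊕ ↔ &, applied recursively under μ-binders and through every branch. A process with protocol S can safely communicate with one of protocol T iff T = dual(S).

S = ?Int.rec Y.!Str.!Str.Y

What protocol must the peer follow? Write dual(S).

!Int.rec Y.?Str.?Str.Y

?Int = !Int
  rec Y = rec Y  (binder kept)
    !Str = ?Str
      !Str = ?Str
        Y self-dual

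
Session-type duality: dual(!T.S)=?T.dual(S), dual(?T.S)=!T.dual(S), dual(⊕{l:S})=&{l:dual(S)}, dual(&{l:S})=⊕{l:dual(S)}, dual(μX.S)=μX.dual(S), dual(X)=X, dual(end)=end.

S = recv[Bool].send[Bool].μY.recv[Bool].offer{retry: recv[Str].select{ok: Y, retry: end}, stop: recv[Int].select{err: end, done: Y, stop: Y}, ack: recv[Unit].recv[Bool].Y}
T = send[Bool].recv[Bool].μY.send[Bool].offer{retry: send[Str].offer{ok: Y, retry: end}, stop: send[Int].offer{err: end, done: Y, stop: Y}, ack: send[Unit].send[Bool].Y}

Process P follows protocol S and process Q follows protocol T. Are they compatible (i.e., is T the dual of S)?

recv[Bool] vs send[Bool]  match
  send[Bool] vs recv[Bool]  match
    μY vs μY  match (rec unchanged)
      recv[Bool] vs send[Bool]  match
        offer{retry,stop,ack} vs offer{retry,stop,ack}  ✗ choice polarity not flipped — not dual

NO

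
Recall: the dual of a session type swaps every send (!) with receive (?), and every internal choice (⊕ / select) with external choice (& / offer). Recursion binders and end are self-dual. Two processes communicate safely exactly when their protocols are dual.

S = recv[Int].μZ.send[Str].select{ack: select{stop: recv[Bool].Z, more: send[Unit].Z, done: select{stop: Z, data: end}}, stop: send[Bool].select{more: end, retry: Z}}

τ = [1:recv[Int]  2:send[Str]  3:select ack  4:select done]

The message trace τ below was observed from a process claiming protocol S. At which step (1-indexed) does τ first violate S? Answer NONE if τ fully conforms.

step 1: recv[Int]  match  cont: μZ.…
step 2: send[Str]  match  cont: select{ack: select{stop: recv[Bool].μZ.…, more: send[Unit].μZ.…, done: select{stop: μZ.…, data: end}}, stop: send[Bool].select{more: end, retry: μZ.…}}
step 3: select ack  match  cont: select{stop: recv[Bool].μZ.…, more: send[Unit].μZ.…, done: select{stop: μZ.…, data: end}}
step 4: select done  match  cont: select{stop: μZ.…, data: end}
trace exhausted — no violation

NONE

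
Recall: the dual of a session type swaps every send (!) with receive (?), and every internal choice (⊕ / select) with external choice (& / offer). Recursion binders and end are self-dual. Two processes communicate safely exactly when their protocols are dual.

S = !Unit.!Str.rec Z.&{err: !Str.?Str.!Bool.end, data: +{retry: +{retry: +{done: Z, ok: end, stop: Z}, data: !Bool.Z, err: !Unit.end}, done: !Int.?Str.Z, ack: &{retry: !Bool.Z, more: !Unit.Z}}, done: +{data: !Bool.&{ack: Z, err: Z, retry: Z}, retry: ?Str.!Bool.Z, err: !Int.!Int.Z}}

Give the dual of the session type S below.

!Unit → ?Unit
  !Str → ?Str
    rec Z → rec Z  (μ self-dual)
      &{err,data,done} → +{err,data,done}  (&→⊕)
        case err:
          !Str → ?Str
            ?Str → !Str
              !Bool → ?Bool
                end self-dual
        case data:
          +{retry,done,ack} → &{retry,done,ack}  (select→offer)
            case retry:
              +{retry,data,err} → &{retry,data,err}  (select→offer)
                case retry:
                  +{done,ok,stop} → &{done,ok,stop}  (select→offer)
                    case done:
                      Z self-dual
                    case ok:
                      end self-dual
                    case stop:
                      Z self-dual
                case data:
                  !Bool → ?Bool
                    Z self-dual
                case err:
                  !Unit → ?Unit
                    end self-dual
            case done:
              !Int → ?Int
                ?Str → !Str
                  Z self-dual
            case ack:
              &{retry,more} → +{retry,more}  (&→⊕)
                case retry:
                  !Bool → ?Bool
                    Z self-dual
                case more:
                  !Unit → ?Unit
                    Z self-dual
        case done:
          +{data,retry,err} → &{data,retry,err}  (select→offer)
            case data:
              !Bool → ?Bool
                &{ack,err,retry} → +{ack,err,retry}  (&→⊕)
                  case ack:
                    Z self-dual
                  case err:
                    Z self-dual
                  case retry:
                    Z self-dual
            case retry:
              ?Str → !Str
                !Bool → ?Bool
                  Z self-dual
            case err:
              !Int → ?Int
                !Int → ?Int
                  Z self-dual

?Unit.?Str.rec Z.+{err: ?Str.!Str.?Bool.end, data: &{retry: &{retry: &{done: Z, ok: end, stop: Z}, data: ?Bool.Z, err: ?Unit.end}, done: ?Int.!Str.Z, ack: +{retry: ?Bool.Z, more: ?Unit.Z}}, done: &{data: ?Bool.+{ack: Z, err: Z, retry: Z}, retry: !Str.?Bool.Z, err: ?Int.?Int.Z}}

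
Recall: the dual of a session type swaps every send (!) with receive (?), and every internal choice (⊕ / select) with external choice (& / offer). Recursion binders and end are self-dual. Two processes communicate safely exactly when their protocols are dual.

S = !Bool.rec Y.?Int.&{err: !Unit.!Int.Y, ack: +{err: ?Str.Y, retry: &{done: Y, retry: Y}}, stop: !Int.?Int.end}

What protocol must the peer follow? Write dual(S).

!Bool = ?Bool
  rec Y = rec Y  (μ self-dual)
    ?Int = !Int
      &{err,ack,stop} = +{err,ack,stop}  (external→internal)
        case err:
          !Unit = ?Unit
            !Int = ?Int
              Y ↦ Y
        case ack:
          +{err,retry} = &{err,retry}  (⊕→&)
            case err:
              ?Str = !Str
                Y ↦ Y
            case retry:
              &{done,retry} = +{done,retry}  (external→internal)
                case done:
                  Y ↦ Y
                case retry:
                  Y ↦ Y
        case stop:
          !Int = ?Int
            ?Int = !Int
              end ↦ end

?Bool.rec Y.!Int.+{err: ?Unit.?Int.Y, ack: &{err: !Str.Y, retry: +{done: Y, retry: Y}}, stop: ?Int.!Int.end}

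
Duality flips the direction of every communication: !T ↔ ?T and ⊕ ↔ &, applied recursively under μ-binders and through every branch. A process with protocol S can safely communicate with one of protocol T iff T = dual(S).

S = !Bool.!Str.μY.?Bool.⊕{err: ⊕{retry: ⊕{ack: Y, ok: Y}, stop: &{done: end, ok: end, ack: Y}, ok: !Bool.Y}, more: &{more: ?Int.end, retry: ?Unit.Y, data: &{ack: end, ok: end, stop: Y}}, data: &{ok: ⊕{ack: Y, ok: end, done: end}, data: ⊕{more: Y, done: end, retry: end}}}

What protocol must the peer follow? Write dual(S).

?Bool.?Str.μY.!Bool.&{err: &{retry: &{ack: Y, ok: Y}, stop: ⊕{done: end, ok: end, ack: Y}, ok: ?Bool.Y}, more: ⊕{more: !Int.end, retry: !Unit.Y, data: ⊕{ack: end, ok: end, stop: Y}}, data: ⊕{ok: &{ack: Y, ok: end, done: end}, data: &{more: Y, done: end, retry: end}}}

!Bool ↦ ?Bool
  !Str ↦ ?Str
    μY ↦ μY  (rec unchanged)
      ?Bool ↦ !Bool
        ⊕{err,more,data} ↦ &{err,more,data}  (internal→external)
          • err:
            ⊕{retry,stop,ok} ↦ &{retry,stop,ok}  (internal→external)
              • retry:
                ⊕{ack,ok} ↦ &{ack,ok}  (internal→external)
                  • ack:
                    dual(Y) = Y
                  • ok:
                    dual(Y) = Y
              • stop:
                &{done,ok,ack} ↦ ⊕{done,ok,ack}  (&→⊕)
                  • done:
                    dual(end) = end
                  • ok:
                    dual(end) = end
                  • ack:
                    dual(Y) = Y
              • ok:
                !Bool ↦ ?Bool
                  dual(Y) = Y
          • more:
            &{more,retry,data} ↦ ⊕{more,retry,data}  (&→⊕)
              • more:
                ?Int ↦ !Int
                  dual(end) = end
              • retry:
                ?Unit ↦ !Unit
                  dual(Y) = Y
              • data:
                &{ack,ok,stop} ↦ ⊕{ack,ok,stop}  (&→⊕)
                  • ack:
                    dual(end) = end
                  • ok:
                    dual(end) = end
                  • stop:
                    dual(Y) = Y
          • data:
            &{ok,data} ↦ ⊕{ok,data}  (&→⊕)
              • ok:
                ⊕{ack,ok,done} ↦ &{ack,ok,done}  (internal→external)
                  • ack:
                    dual(Y) = Y
                  • ok:
                    dual(end) = end
                  • done:
                    dual(end) = end
              • data:
                ⊕{more,done,retry} ↦ &{more,done,retry}  (internal→external)
                  • more:
                    dual(Y) = Y
                  • done:
                    dual(end) = end
                  • retry:
                    dual(end) = end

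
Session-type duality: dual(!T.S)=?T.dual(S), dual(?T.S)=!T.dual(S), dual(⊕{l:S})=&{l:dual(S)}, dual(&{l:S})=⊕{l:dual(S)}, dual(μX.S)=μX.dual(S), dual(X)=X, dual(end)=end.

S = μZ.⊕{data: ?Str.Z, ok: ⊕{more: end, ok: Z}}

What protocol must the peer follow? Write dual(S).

μZ.&{data: !Str.Z, ok: &{more: end, ok: Z}}

μZ → μZ  (binder kept)
  ⊕{data,ok} → &{data,ok}  (internal→external)
    [data]
      ?Str → !Str
        Z self-dual
    [ok]
      ⊕{more,ok} → &{more,ok}  (internal→external)
        [more]
          end self-dual
        [ok]
          Z self-dual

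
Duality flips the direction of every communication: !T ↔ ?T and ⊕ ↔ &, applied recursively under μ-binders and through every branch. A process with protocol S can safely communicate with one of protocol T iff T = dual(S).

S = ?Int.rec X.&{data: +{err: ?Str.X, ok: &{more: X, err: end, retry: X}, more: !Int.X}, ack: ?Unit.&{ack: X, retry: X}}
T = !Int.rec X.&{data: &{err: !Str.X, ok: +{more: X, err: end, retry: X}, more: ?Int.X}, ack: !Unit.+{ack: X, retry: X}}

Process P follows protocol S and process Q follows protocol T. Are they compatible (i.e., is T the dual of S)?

?Int ‖ !Int  ok
  rec X ‖ rec X  ok (binder kept)
    &{data,ack} ‖ &{data,ack}  ✗ choice polarity not flipped — not dual

NO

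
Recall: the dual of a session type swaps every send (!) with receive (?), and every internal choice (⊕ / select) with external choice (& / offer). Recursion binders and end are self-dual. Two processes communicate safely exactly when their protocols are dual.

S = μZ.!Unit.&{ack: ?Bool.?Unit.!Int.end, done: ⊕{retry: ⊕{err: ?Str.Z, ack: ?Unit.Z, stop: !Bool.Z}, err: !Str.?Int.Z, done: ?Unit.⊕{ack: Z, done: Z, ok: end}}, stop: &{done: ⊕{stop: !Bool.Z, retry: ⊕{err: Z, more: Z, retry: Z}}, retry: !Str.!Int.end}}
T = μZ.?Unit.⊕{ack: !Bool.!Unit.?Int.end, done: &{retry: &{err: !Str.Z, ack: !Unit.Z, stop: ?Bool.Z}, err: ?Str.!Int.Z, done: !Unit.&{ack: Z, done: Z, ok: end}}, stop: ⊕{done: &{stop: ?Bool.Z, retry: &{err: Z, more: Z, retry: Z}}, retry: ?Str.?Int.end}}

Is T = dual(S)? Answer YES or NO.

μZ vs μZ  ok (binder kept)
  !Unit vs ?Unit  ok
    &{ack,done,stop} vs ⊕{ack,done,stop}  ok labels match
      [ack]
        ?Bool vs !Bool  ok
          ?Unit vs !Unit  ok
            !Int vs ?Int  ok
              end vs end  ok
      [done]
        ⊕{retry,err,done} vs &{retry,err,done}  ok labels match
          [retry]
            ⊕{err,ack,stop} vs &{err,ack,stop}  ok labels match
              [err]
                ?Str vs !Str  ok
                  Z vs Z  ok
              [ack]
                ?Unit vs !Unit  ok
                  Z vs Z  ok
              [stop]
                !Bool vs ?Bool  ok
                  Z vs Z  ok
          [err]
            !Str vs ?Str  ok
              ?Int vs !Int  ok
                Z vs Z  ok
          [done]
            ?Unit vs !Unit  ok
              ⊕{ack,done,ok} vs &{ack,done,ok}  ok labels match
                [ack]
                  Z vs Z  ok
                [done]
                  Z vs Z  ok
                [ok]
                  end vs end  ok
      [stop]
        &{done,retry} vs ⊕{done,retry}  ok labels match
          [done]
            ⊕{stop,retry} vs &{stop,retry}  ok labels match
              [stop]
                !Bool vs ?Bool  ok
                  Z vs Z  ok
              [retry]
                ⊕{err,more,retry} vs &{err,more,retry}  ok labels match
                  [err]
                    Z vs Z  ok
                  [more]
                    Z vs Z  ok
                  [retry]
                    Z vs Z  ok
          [retry]
            !Str vs ?Str  ok
              !Int vs ?Int  ok
                end vs end  ok

YES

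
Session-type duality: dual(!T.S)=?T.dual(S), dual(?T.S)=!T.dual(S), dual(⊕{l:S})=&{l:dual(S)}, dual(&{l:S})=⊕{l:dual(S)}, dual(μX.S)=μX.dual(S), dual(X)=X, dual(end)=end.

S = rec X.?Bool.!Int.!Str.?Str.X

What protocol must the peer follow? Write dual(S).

rec X.!Bool.?Int.?Str.!Str.X

rec X ↦ rec X  (binder kept)
  ?Bool ↦ !Bool
    !Int ↦ ?Int
      !Str ↦ ?Str
        ?Str ↦ !Str
          X self-dual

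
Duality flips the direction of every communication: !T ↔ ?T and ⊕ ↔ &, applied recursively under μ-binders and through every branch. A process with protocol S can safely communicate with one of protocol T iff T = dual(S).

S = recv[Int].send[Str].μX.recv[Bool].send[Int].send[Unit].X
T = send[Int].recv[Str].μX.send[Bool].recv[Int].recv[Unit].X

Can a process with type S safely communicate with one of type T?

YES

recv[Int] ‖ send[Int]  ✓
  send[Str] ‖ recv[Str]  ✓
    μX ‖ μX  ✓ (rec unchanged)
      recv[Bool] ‖ send[Bool]  ✓
        send[Int] ‖ recv[Int]  ✓
          send[Unit] ‖ recv[Unit]  ✓
            X ‖ X  ✓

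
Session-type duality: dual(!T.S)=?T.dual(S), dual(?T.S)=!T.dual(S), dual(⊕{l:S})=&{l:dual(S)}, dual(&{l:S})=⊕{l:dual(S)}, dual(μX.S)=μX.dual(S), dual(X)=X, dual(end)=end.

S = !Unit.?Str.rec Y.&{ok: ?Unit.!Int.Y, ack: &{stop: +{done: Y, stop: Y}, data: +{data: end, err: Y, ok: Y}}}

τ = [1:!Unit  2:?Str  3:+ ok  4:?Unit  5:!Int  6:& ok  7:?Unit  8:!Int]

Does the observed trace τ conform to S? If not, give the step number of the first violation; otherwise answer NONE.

3

step 1: !Unit  match  cont: ?Str.rec Y.…
step 2: ?Str  match  cont: rec Y.…
step 3: got + ok, protocol expects & ok or & ack  ✗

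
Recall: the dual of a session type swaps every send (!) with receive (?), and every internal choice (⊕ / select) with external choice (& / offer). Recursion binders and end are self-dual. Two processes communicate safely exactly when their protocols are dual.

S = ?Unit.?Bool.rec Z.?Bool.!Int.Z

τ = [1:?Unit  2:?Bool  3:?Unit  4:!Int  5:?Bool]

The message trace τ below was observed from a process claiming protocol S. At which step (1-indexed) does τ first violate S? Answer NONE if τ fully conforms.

3

@1 ?Unit  ok  now at ?Bool.rec Z.…
@2 ?Bool  ok  now at rec Z.…
@3 got ?Unit, protocol expects ?Bool  ✗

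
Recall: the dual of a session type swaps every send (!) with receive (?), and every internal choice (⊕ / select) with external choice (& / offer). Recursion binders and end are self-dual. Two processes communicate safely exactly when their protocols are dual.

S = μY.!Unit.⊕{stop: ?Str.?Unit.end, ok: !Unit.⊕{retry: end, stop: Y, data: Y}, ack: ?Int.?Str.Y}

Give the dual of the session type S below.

μY → μY  (binder kept)
  !Unit → ?Unit
    ⊕{stop,ok,ack} → &{stop,ok,ack}  (select→offer)
      case stop:
        ?Str → !Str
          ?Unit → !Unit
            end self-dual
      case ok:
        !Unit → ?Unit
          ⊕{retry,stop,data} → &{retry,stop,data}  (select→offer)
            case retry:
              end self-dual
            case stop:
              Y self-dual
            case data:
              Y self-dual
      case ack:
        ?Int → !Int
          ?Str → !Str
            Y self-dual

μY.?Unit.&{stop: !Str.!Unit.end, ok: ?Unit.&{retry: end, stop: Y, data: Y}, ack: !Int.!Str.Y}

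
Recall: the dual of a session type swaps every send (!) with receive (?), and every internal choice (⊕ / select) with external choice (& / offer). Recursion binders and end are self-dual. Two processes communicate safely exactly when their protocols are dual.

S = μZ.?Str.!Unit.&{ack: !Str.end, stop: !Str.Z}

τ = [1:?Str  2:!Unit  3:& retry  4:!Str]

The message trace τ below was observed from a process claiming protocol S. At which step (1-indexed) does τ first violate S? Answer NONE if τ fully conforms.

step 1: ?Str  ok  now at !Unit.&{ack: !Str.end, stop: !Str.μZ.…}
step 2: !Unit  ok  now at &{ack: !Str.end, stop: !Str.μZ.…}
step 3: got & retry, protocol expects & ack or & stop  ✗

3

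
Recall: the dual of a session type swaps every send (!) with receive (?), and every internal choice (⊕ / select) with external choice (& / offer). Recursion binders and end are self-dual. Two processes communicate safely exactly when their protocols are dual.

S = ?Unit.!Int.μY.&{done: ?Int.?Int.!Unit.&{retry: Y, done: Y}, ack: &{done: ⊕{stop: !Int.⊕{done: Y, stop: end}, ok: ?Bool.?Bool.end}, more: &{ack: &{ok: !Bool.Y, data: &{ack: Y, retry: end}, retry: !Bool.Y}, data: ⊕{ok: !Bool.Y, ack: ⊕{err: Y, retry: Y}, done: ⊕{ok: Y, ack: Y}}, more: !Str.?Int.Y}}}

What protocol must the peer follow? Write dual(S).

?Unit → !Unit
  !Int → ?Int
    μY → μY  (binder kept)
      &{done,ack} → ⊕{done,ack}  (offer→select)
        case done:
          ?Int → !Int
            ?Int → !Int
              !Unit → ?Unit
                &{retry,done} → ⊕{retry,done}  (offer→select)
                  case retry:
                    Y ↦ Y
                  case done:
                    Y ↦ Y
        case ack:
          &{done,more} → ⊕{done,more}  (offer→select)
            case done:
              ⊕{stop,ok} → &{stop,ok}  (internal→external)
                case stop:
                  !Int → ?Int
                    ⊕{done,stop} → &{done,stop}  (internal→external)
                      case done:
                        Y ↦ Y
                      case stop:
                        end ↦ end
                case ok:
                  ?Bool → !Bool
                    ?Bool → !Bool
                      end ↦ end
            case more:
              &{ack,data,more} → ⊕{ack,data,more}  (offer→select)
                case ack:
                  &{ok,data,retry} → ⊕{ok,data,retry}  (offer→select)
                    case ok:
                      !Bool → ?Bool
                        Y ↦ Y
                    case data:
                      &{ack,retry} → ⊕{ack,retry}  (offer→select)
                        case ack:
                          Y ↦ Y
                        case retry:
                          end ↦ end
                    case retry:
                      !Bool → ?Bool
                        Y ↦ Y
                case data:
                  ⊕{ok,ack,done} → &{ok,ack,done}  (internal→external)
                    case ok:
                      !Bool → ?Bool
                        Y ↦ Y
                    case ack:
                      ⊕{err,retry} → &{err,retry}  (internal→external)
                        case err:
                          Y ↦ Y
                        case retry:
                          Y ↦ Y
                    case done:
                      ⊕{ok,ack} → &{ok,ack}  (internal→external)
                        case ok:
                          Y ↦ Y
                        case ack:
                          Y ↦ Y
                case more:
                  !Str → ?Str
                    ?Int → !Int
                      Y ↦ Y

!Unit.?Int.μY.⊕{done: !Int.!Int.?Unit.⊕{retry: Y, done: Y}, ack: ⊕{done: &{stop: ?Int.&{done: Y, stop: end}, ok: !Bool.!Bool.end}, more: ⊕{ack: ⊕{ok: ?Bool.Y, data: ⊕{ack: Y, retry: end}, retry: ?Bool.Y}, data: &{ok: ?Bool.Y, ack: &{err: Y, retry: Y}, done: &{ok: Y, ack: Y}}, more: ?Str.!Int.Y}}}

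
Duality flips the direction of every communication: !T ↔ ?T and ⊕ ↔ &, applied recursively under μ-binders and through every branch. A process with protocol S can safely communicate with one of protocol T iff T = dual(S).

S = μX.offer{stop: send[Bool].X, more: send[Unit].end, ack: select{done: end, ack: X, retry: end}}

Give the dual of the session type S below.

μX ↦ μX  (μ self-dual)
  offer{stop,more,ack} ↦ select{stop,more,ack}  (offer→select)
    case stop:
      send[Bool] ↦ recv[Bool]
        X self-dual
    case more:
      send[Unit] ↦ recv[Unit]
        end self-dual
    case ack:
      select{done,ack,retry} ↦ offer{done,ack,retry}  (internal→external)
        case done:
          end self-dual
        case ack:
          X self-dual
        case retry:
          end self-dual

μX.select{stop: recv[Bool].X, more: recv[Unit].end, ack: offer{done: end, ack: X, retry: end}}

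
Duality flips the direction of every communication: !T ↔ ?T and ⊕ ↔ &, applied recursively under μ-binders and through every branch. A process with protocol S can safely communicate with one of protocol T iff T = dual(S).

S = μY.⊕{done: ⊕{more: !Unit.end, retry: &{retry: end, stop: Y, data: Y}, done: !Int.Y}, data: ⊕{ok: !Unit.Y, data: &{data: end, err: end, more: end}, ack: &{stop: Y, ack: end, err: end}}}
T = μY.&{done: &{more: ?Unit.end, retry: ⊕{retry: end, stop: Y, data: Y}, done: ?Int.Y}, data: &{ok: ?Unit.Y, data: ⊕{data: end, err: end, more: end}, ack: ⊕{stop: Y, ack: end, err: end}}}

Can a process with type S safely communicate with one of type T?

μY ‖ μY  ok (rec unchanged)
  ⊕{done,data} ‖ &{done,data}  ok label sets agree
    [done]
      ⊕{more,retry,done} ‖ &{more,retry,done}  ok label sets agree
        [more]
          !Unit ‖ ?Unit  ok
            end ‖ end  ok
        [retry]
          &{retry,stop,data} ‖ ⊕{retry,stop,data}  ok label sets agree
            [retry]
              end ‖ end  ok
            [stop]
              Y ‖ Y  ok
            [data]
              Y ‖ Y  ok
        [done]
          !Int ‖ ?Int  ok
            Y ‖ Y  ok
    [data]
      ⊕{ok,data,ack} ‖ &{ok,data,ack}  ok label sets agree
        [ok]
          !Unit ‖ ?Unit  ok
            Y ‖ Y  ok
        [data]
          &{data,err,more} ‖ ⊕{data,err,more}  ok label sets agree
            [data]
              end ‖ end  ok
            [err]
              end ‖ end  ok
            [more]
              end ‖ end  ok
        [ack]
          &{stop,ack,err} ‖ ⊕{stop,ack,err}  ok label sets agree
            [stop]
              Y ‖ Y  ok
            [ack]
              end ‖ end  ok
            [err]
              end ‖ end  ok

YES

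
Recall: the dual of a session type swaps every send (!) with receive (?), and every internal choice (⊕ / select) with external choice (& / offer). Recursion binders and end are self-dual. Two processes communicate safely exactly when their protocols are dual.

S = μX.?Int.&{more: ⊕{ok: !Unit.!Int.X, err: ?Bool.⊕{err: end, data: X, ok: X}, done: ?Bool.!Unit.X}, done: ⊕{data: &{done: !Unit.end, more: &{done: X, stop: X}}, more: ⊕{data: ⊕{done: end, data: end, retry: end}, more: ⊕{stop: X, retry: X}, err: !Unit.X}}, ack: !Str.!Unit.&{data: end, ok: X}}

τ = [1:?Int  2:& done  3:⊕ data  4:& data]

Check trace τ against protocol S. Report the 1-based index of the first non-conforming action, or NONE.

4

step 1: ?Int  match  now at &{more: ⊕{ok: !Unit.!Int.μX.…, err: ?Bool.⊕{err: end, data: μX.…, ok: μX.…}, done: ?Bool.!Unit.μX.…}, done: ⊕{data: &{done: !Unit.end, more: &{done: μX.…, stop: μX.…}}, more: ⊕{data: ⊕{done: end, data: end, retry: end}, more: ⊕{stop: μX.…, retry: μX.…}, err: !Unit.μX.…}}, ack: !Str.!Unit.&{data: end, ok: μX.…}}
step 2: & done  match  now at ⊕{data: &{done: !Unit.end, more: &{done: μX.…, stop: μX.…}}, more: ⊕{data: ⊕{done: end, data: end, retry: end}, more: ⊕{stop: μX.…, retry: μX.…}, err: !Unit.μX.…}}
step 3: ⊕ data  match  now at &{done: !Unit.end, more: &{done: μX.…, stop: μX.…}}
step 4: got & data, protocol expects & done or & more  ✗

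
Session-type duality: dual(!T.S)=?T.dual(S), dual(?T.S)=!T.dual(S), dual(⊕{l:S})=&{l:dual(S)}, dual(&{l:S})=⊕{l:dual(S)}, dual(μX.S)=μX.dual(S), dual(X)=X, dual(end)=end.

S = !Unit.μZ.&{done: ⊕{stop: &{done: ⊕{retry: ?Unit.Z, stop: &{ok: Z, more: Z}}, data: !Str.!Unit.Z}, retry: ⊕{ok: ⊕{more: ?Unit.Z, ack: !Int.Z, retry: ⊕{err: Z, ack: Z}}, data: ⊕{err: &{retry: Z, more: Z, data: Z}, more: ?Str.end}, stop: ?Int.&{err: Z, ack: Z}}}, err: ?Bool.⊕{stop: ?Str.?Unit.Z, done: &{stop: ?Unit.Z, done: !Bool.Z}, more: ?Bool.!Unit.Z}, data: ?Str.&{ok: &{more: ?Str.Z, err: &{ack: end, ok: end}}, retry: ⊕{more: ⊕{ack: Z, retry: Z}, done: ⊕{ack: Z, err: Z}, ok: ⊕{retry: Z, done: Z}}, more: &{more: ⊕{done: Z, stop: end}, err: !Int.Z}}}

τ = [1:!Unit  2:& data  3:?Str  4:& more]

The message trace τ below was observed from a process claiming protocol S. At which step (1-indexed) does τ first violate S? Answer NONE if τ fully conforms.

step 1: !Unit  ok  cont: μZ.…
step 2: & data  ok  cont: ?Str.&{ok: &{more: ?Str.μZ.…, err: &{ack: end, ok: end}}, retry: ⊕{more: ⊕{ack: μZ.…, retry: μZ.…}, done: ⊕{ack: μZ.…, err: μZ.…}, ok: ⊕{retry: μZ.…, done: μZ.…}}, more: &{more: ⊕{done: μZ.…, stop: end}, err: !Int.μZ.…}}
step 3: ?Str  ok  cont: &{ok: &{more: ?Str.μZ.…, err: &{ack: end, ok: end}}, retry: ⊕{more: ⊕{ack: μZ.…, retry: μZ.…}, done: ⊕{ack: μZ.…, err: μZ.…}, ok: ⊕{retry: μZ.…, done: μZ.…}}, more: &{more: ⊕{done: μZ.…, stop: end}, err: !Int.μZ.…}}
step 4: & more  ok  cont: &{more: ⊕{done: μZ.…, stop: end}, err: !Int.μZ.…}
τ conforms to S (length 4)

NONE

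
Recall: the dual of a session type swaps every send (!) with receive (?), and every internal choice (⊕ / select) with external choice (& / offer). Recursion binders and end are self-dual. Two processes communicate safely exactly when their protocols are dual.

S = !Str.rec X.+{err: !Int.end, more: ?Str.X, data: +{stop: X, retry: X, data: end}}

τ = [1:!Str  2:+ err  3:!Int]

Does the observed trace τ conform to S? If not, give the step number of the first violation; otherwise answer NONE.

NONE

step 1: !Str  match  now at rec X.…
step 2: + err  match  now at !Int.end
step 3: !Int  match  now at end
all 3 steps conform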